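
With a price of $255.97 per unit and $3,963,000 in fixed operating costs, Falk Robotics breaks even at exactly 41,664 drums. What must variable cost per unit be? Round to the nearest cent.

Contribution per unit must be FC / Q = $3,963,000 / 41,664 = $95.1181.
Variable cost per unit = $255.97 − $95.1181 = $160.85.

$160.85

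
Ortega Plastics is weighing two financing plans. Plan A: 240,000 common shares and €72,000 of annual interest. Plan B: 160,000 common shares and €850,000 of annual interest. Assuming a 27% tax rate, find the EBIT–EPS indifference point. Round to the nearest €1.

At indifference, (EBIT − 72,000)(1 − t)/240,000 = (EBIT − 850,000)(1 − t)/160,000.
Cancelling (1 − t) and cross-multiplying: 160,000·(EBIT − 72,000) = 240,000·(EBIT − 850,000).
EBIT × (240,000 − 160,000) = 850,000 × 240,000 − 72,000 × 160,000 = 192,480,000,000, so EBIT = 192,480,000,000 ÷ 80,000 = 2,406,000.00.

€2,406,000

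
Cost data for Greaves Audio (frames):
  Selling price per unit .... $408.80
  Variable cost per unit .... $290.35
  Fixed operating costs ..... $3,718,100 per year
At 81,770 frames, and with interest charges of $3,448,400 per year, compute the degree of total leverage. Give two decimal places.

3.84

At 81,770 units, contribution = 81,770 × $118.45 = $9,685,656.50.
Operating income = contribution − fixed costs = $9,685,656.50 − $3,718,100 = $5,967,556.50. Interest = $3,448,400.00, so EBIT − I = $2,519,156.50.
Degree of total leverage = total CM / (EBIT − interest) = $9,685,656.50 / $2,519,156.50 = 3.8448.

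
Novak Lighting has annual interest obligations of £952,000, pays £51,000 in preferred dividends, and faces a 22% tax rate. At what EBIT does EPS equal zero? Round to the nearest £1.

Preferred dividends are paid after tax, so their pre-tax equivalent is £51,000 ÷ (1 − 0.22) = £65,384.62.
Financial break-even EBIT = interest + D_p ÷ (1 − t) = £952,000 + £65,384.62 = £1,017,384.62.

£1,017,385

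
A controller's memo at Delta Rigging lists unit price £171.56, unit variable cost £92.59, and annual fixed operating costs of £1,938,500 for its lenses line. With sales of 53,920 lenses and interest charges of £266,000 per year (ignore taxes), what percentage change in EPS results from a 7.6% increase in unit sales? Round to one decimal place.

+15.8%

Total contribution margin = 53,920 × £78.97 = £4,258,062.40.
EBIT = £4,258,062.40 − £1,938,500 = £2,319,562.40.
Interest = £266,000.00, so EBIT − I = £2,053,562.40.
DCL = total CM / (EBIT − I) = £4,258,062.40 / £2,053,562.40 = 2.0735.
%ΔEPS = DCL × %ΔSales = 2.0735 × +7.6% = +15.8%.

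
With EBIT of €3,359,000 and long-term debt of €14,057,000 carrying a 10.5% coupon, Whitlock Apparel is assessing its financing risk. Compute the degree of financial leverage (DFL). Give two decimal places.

Interest = €1,475,985.00.
DFL = EBIT ÷ (EBIT − I) = €3,359,000 ÷ (€3,359,000 − €1,475,985.00) = €3,359,000 ÷ €1,883,015.00 = 1.7838.

1.78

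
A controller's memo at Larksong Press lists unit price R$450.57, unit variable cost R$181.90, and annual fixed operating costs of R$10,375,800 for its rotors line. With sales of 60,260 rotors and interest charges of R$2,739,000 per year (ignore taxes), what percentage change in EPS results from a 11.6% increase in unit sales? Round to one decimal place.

Contribution at this volume is 60,260 × R$268.67 = R$16,190,054.20.
Operating income = contribution − fixed costs = R$16,190,054.20 − R$10,375,800 = R$5,814,254.20.
After interest of R$2,739,000.00, pre-tax earnings = R$3,075,254.20.
DCL = total CM / (EBIT − I) = R$16,190,054.20 / R$3,075,254.20 = 5.2646.
%ΔEPS = DCL × %ΔSales = 5.2646 × +11.6% = +61.1%.

+61.1%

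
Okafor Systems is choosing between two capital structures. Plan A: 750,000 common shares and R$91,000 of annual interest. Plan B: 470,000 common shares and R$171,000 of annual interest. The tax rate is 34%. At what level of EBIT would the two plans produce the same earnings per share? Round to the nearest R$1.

R$305,286

At indifference, (EBIT − 91,000)(1 − t)/750,000 = (EBIT − 171,000)(1 − t)/470,000.
The (1 − t) factor cancels: (EBIT − 91,000) × 470,000 = (EBIT − 171,000) × 750,000.
EBIT × (750,000 − 470,000) = 171,000 × 750,000 − 91,000 × 470,000 = 85,480,000,000, so EBIT = 85,480,000,000 ÷ 280,000 = 305,285.71.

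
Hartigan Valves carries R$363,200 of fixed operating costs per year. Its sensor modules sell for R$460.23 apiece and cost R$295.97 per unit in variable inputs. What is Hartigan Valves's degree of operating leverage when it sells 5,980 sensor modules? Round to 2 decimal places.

Contribution at this volume is 5,980 × R$164.26 = R$982,274.80.
Subtracting fixed costs: EBIT = R$982,274.80 − R$363,200 = R$619,074.80.
DOL = contribution ÷ EBIT = R$982,274.80 ÷ R$619,074.80 = 1.5867.

1.59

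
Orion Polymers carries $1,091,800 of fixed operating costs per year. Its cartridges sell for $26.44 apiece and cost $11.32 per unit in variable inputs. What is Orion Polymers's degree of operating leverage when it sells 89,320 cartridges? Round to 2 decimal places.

5.22

Total contribution margin = 89,320 × $15.12 = $1,350,518.40.
Subtracting fixed costs: EBIT = $1,350,518.40 − $1,091,800 = $258,718.40.
Degree of operating leverage = $1,350,518.40 / $258,718.40 = 5.2200.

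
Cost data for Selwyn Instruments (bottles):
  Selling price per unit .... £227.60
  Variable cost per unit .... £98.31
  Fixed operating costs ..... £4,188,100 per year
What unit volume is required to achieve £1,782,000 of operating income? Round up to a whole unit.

Unit CM = price − variable cost = £227.60 − £98.31 = £129.29.
Need Q such that Q × £129.29 − £4,188,100 = £1,782,000, i.e. Q = £5,970,100 / £129.29 = 46,176.04 → 46,177.

46,177 bottles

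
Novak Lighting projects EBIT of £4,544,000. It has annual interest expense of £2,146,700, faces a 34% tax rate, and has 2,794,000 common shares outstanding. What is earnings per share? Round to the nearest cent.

Pre-tax income = £4,544,000 − £2,146,700.00 = £2,397,300.00.
Net income = £2,397,300.00 × (1 − 0.34) = £1,582,218.00.
EPS = £1,582,218.00 ÷ 2,794,000 = £0.57.

£0.57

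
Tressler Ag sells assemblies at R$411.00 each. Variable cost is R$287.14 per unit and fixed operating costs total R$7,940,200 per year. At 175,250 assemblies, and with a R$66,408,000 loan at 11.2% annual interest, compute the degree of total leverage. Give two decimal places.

3.43

Contribution at this volume is 175,250 × R$123.86 = R$21,706,465.00.
EBIT = R$21,706,465.00 − R$7,940,200 = R$13,766,265.00. Interest = R$7,437,696.00, so EBIT − I = R$6,328,569.00.
Degree of total leverage = total CM / (EBIT − interest) = R$21,706,465.00 / R$6,328,569.00 = 3.4299.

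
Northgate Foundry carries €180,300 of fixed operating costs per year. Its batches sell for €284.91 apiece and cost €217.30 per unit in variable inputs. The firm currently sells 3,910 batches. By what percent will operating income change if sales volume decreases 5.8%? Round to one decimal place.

Total contribution margin = 3,910 × €67.61 = €264,355.10.
Operating income = contribution − fixed costs = €264,355.10 − €180,300 = €84,055.10.
Degree of operating leverage = €264,355.10 / €84,055.10 = 3.1450.
%ΔEBIT = DOL × %ΔSales = 3.1450 × -5.8% = -18.2%.

-18.2%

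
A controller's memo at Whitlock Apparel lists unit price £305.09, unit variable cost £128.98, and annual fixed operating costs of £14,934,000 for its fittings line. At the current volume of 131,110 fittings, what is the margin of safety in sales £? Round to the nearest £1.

£14,128,940

Contribution margin per unit = £305.09 − £128.98 = £176.11. Break-even units = £14,934,000 ÷ £176.11 = 84,799.27; break-even revenue = 84,799.27 × £305.09 = £25,871,410.25.
Actual sales revenue = 131,110 × £305.09 = £40,000,349.90.
Margin of safety = £40,000,349.90 − £25,871,410.25 = £14,128,940.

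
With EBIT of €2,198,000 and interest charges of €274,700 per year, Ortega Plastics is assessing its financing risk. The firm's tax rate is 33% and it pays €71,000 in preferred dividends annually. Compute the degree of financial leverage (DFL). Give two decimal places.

Interest = €274,700.00.
Pre-tax preferred-dividend burden = €71,000 ÷ (1 − 0.33) = €105,970.15.
DFL = EBIT ÷ [EBIT − I − D_p/(1−t)] = €2,198,000 ÷ [€2,198,000 − €274,700.00 − €105,970.15] = €2,198,000 ÷ €1,817,329.85 = 1.2095.

1.21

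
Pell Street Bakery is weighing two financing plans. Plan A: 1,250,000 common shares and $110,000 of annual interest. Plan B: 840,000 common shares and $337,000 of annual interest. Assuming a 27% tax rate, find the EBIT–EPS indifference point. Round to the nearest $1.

At indifference, (EBIT − 110,000)(1 − t)/1,250,000 = (EBIT − 337,000)(1 − t)/840,000.
Cancelling (1 − t) and cross-multiplying: 840,000·(EBIT − 110,000) = 1,250,000·(EBIT − 337,000).
EBIT × (1,250,000 − 840,000) = 337,000 × 1,250,000 − 110,000 × 840,000 = 328,850,000,000, so EBIT = 328,850,000,000 ÷ 410,000 = 802,073.17.

$802,073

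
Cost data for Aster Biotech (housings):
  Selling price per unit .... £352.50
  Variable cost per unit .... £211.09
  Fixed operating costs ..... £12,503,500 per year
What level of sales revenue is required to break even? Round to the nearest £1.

£31,168,119

CM per unit = £352.50 − £211.09 = £141.41; CM ratio = £141.41 / £352.50 = 0.4012.
Break-even sales = FC ÷ CM ratio = £12,503,500 × £352.50 / £141.41 = £31,168,119.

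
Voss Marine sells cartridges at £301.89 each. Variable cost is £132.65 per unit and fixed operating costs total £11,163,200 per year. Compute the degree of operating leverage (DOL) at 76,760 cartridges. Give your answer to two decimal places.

7.11

At 76,760 units, contribution = 76,760 × £169.24 = £12,990,862.40.
EBIT = £12,990,862.40 − £11,163,200 = £1,827,662.40.
DOL = contribution ÷ EBIT = £12,990,862.40 ÷ £1,827,662.40 = 7.1079.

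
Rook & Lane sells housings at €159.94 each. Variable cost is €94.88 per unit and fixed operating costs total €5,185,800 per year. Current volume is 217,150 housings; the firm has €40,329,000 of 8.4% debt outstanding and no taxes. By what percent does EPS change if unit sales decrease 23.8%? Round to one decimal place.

-60.5%

At 217,150 units, contribution = 217,150 × €65.06 = €14,127,779.00.
Operating income = contribution − fixed costs = €14,127,779.00 − €5,185,800 = €8,941,979.00.
After interest of €3,387,636.00, pre-tax earnings = €5,554,343.00.
DCL = total CM / (EBIT − I) = €14,127,779.00 / €5,554,343.00 = 2.5436.
%ΔEPS = DCL × %ΔSales = 2.5436 × -23.8% = -60.5%.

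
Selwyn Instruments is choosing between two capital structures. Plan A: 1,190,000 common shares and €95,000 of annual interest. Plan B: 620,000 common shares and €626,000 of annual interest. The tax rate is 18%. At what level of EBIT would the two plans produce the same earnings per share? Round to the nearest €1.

€1,203,579

At indifference, (EBIT − 95,000)(1 − t)/1,190,000 = (EBIT − 626,000)(1 − t)/620,000.
The (1 − t) factor cancels: (EBIT − 95,000) × 620,000 = (EBIT − 626,000) × 1,190,000.
EBIT × (1,190,000 − 620,000) = 626,000 × 1,190,000 − 95,000 × 620,000 = 686,040,000,000, so EBIT = 686,040,000,000 ÷ 570,000 = 1,203,578.95.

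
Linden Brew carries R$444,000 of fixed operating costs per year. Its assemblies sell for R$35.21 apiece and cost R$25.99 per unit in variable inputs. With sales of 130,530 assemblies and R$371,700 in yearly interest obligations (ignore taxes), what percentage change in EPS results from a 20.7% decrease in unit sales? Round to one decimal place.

Contribution at this volume is 130,530 × R$9.22 = R$1,203,486.60.
Operating income = contribution − fixed costs = R$1,203,486.60 − R$444,000 = R$759,486.60.
After interest of R$371,700.00, pre-tax earnings = R$387,786.60.
DCL = total CM / (EBIT − I) = R$1,203,486.60 / R$387,786.60 = 3.1035.
EPS therefore changes by 3.1035 × (-20.7%) = -64.2%.

-64.2%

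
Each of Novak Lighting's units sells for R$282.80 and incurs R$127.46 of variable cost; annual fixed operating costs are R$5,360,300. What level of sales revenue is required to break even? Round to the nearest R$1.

R$9,758,548

CM per unit = R$282.80 − R$127.46 = R$155.34; CM ratio = R$155.34 / R$282.80 = 0.5493.
Break-even revenue = fixed costs × price ÷ CM = R$5,360,300 × R$282.80 ÷ R$155.34 = R$9,758,548.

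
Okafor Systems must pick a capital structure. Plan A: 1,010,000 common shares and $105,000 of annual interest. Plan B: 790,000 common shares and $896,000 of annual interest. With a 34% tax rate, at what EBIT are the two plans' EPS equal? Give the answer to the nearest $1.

At indifference, (EBIT − 105,000)(1 − t)/1,010,000 = (EBIT − 896,000)(1 − t)/790,000.
Cancelling (1 − t) and cross-multiplying: 790,000·(EBIT − 105,000) = 1,010,000·(EBIT − 896,000).
Solving, EBIT = (896,000·1,010,000 − 105,000·790,000) / (1,010,000 − 790,000) = 822,010,000,000 / 220,000 = 3,736,409.09.

$3,736,409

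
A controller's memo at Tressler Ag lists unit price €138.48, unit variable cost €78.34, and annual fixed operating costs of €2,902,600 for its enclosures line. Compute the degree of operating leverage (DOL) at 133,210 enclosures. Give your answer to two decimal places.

1.57

At 133,210 units, contribution = 133,210 × €60.14 = €8,011,249.40.
EBIT = €8,011,249.40 − €2,902,600 = €5,108,649.40.
So DOL = total CM / EBIT = €8,011,249.40 / €5,108,649.40 = 1.5682.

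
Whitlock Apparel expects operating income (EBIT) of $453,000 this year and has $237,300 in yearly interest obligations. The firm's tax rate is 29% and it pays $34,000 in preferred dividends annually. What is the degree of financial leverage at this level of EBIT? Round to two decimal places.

Interest = $237,300.00.
Preferred dividends grossed up pre-tax: $34,000 / (1 − 0.29) = $47,887.32.
DFL = EBIT ÷ [EBIT − I − D_p/(1−t)] = $453,000 ÷ [$453,000 − $237,300.00 − $47,887.32] = $453,000 ÷ $167,812.68 = 2.6994.

2.70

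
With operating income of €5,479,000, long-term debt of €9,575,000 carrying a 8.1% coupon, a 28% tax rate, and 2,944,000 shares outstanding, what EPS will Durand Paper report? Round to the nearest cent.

€1.15

Interest = €775,575.00, so EBT = €5,479,000 − €775,575.00 = €4,703,425.00.
Net income = €4,703,425.00 × (1 − 0.28) = €3,386,466.00.
EPS = €3,386,466.00 ÷ 2,944,000 = €1.15.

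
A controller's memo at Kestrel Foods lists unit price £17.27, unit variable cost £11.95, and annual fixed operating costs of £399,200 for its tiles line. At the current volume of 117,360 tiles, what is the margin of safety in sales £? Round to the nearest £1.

Unit CM = price − variable cost = £17.27 − £11.95 = £5.32. Break-even units = £399,200 ÷ £5.32 = 75,037.59; break-even revenue = 75,037.59 × £17.27 = £1,295,899.25.
Actual sales revenue = 117,360 × £17.27 = £2,026,807.20.
Margin of safety = £2,026,807.20 − £1,295,899.25 = £730,908.

£730,908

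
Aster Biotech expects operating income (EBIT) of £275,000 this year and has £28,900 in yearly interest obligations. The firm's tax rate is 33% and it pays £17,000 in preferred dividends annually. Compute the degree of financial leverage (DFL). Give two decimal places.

Interest = £28,900.00.
Preferred dividends grossed up pre-tax: £17,000 / (1 − 0.33) = £25,373.13.
DFL = EBIT ÷ [EBIT − I − D_p/(1−t)] = £275,000 ÷ [£275,000 − £28,900.00 − £25,373.13] = £275,000 ÷ £220,726.87 = 1.2459.

1.25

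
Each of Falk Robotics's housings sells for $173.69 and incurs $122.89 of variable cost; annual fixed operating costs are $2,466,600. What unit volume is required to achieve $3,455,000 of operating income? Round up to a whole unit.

116,567 housings

Unit CM = price − variable cost = $173.69 − $122.89 = $50.80.
Required volume = (fixed costs + target profit) ÷ CM = ($2,466,600 + $3,455,000) ÷ $50.80 = 116,566.93, so 116,567 housings.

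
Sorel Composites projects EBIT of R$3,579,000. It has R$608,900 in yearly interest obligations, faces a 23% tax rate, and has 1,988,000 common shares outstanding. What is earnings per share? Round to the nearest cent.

Pre-tax income = R$3,579,000 − R$608,900.00 = R$2,970,100.00.
Net income = R$2,970,100.00 × (1 − 0.23) = R$2,286,977.00.
EPS = R$2,286,977.00 ÷ 1,988,000 = R$1.15.

R$1.15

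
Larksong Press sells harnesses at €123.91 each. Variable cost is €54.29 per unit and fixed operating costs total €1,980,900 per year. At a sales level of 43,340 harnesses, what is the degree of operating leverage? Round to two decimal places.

2.91

At 43,340 units, contribution = 43,340 × €69.62 = €3,017,330.80.
EBIT = €3,017,330.80 − €1,980,900 = €1,036,430.80.
So DOL = total CM / EBIT = €3,017,330.80 / €1,036,430.80 = 2.9113.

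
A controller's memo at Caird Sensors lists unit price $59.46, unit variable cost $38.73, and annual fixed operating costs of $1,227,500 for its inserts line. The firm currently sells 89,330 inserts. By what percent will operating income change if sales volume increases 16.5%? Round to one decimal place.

+48.9%

Contribution at this volume is 89,330 × $20.73 = $1,851,810.90.
EBIT = $1,851,810.90 − $1,227,500 = $624,310.90.
DOL = contribution ÷ EBIT = $1,851,810.90 ÷ $624,310.90 = 2.9662.
So EBIT moves 2.9662 × (+16.5%) = +48.9%.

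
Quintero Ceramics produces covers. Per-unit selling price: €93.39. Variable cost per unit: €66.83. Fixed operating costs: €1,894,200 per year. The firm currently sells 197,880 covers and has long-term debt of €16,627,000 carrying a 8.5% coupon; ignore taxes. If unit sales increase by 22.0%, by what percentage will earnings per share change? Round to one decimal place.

Total contribution margin = 197,880 × €26.56 = €5,255,692.80.
EBIT = €5,255,692.80 − €1,894,200 = €3,361,492.80.
Interest = €1,413,295.00, so EBIT − I = €1,948,197.80.
DCL = total CM / (EBIT − I) = €5,255,692.80 / €1,948,197.80 = 2.6977.
EPS therefore changes by 2.6977 × (+22.0%) = +59.3%.

+59.3%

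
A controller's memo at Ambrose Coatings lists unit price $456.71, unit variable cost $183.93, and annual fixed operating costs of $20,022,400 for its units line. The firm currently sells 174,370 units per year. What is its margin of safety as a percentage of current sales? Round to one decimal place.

Each unit contributes $456.71 − $183.93 = $272.78. Break-even units = $20,022,400 ÷ $272.78 = 73,401.28; break-even revenue = 73,401.28 × $456.71 = $33,523,096.65.
Actual sales revenue = 174,370 × $456.71 = $79,636,522.70.
Margin of safety = ($79,636,522.70 − $33,523,096.65) ÷ $79,636,522.70 = 57.9%.

57.9%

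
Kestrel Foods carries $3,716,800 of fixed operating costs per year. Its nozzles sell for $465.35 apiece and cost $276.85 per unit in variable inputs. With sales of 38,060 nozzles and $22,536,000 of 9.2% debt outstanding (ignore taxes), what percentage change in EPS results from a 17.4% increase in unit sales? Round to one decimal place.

+90.2%

Total contribution margin = 38,060 × $188.50 = $7,174,310.00.
Operating income = contribution − fixed costs = $7,174,310.00 − $3,716,800 = $3,457,510.00.
Interest = $2,073,312.00, so EBIT − I = $1,384,198.00.
DCL = total CM / (EBIT − I) = $7,174,310.00 / $1,384,198.00 = 5.1830.
%ΔEPS = DCL × %ΔSales = 5.1830 × +17.4% = +90.2%.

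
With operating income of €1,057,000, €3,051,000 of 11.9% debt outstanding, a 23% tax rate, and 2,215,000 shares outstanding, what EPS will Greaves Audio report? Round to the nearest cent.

€0.24

Interest = €363,069.00, so EBT = €1,057,000 − €363,069.00 = €693,931.00.
Net income = €693,931.00 × (1 − 0.23) = €534,326.87.
Per share: €534,326.87 / 2,215,000 shares = €0.24.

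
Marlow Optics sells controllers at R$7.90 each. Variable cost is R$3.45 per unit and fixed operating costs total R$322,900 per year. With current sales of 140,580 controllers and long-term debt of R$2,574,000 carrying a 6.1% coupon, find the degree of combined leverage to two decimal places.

Total contribution margin = 140,580 × R$4.45 = R$625,581.00.
Subtracting fixed costs: EBIT = R$625,581.00 − R$322,900 = R$302,681.00. Interest = R$157,014.00.
DOL = R$625,581.00 ÷ R$302,681.00 = 2.0668; DFL = R$302,681.00 ÷ R$145,667.00 = 2.0779.
DCL = DOL × DFL = 2.0668 × 2.0779 = 4.2946.

4.29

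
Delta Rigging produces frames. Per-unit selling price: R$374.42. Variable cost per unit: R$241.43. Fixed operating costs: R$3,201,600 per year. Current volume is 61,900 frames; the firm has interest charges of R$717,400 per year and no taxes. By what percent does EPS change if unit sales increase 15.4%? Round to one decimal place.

At 61,900 units, contribution = 61,900 × R$132.99 = R$8,232,081.00.
EBIT = R$8,232,081.00 − R$3,201,600 = R$5,030,481.00.
After interest of R$717,400.00, pre-tax earnings = R$4,313,081.00.
DCL = total CM / (EBIT − I) = R$8,232,081.00 / R$4,313,081.00 = 1.9086.
%ΔEPS = DCL × %ΔSales = 1.9086 × +15.4% = +29.4%.

+29.4%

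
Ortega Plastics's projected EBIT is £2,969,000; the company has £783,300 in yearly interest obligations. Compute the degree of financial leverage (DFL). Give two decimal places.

Annual interest charges come to £783,300.00.
DFL = EBIT ÷ (EBIT − I) = £2,969,000 ÷ (£2,969,000 − £783,300.00) = £2,969,000 ÷ £2,185,700.00 = 1.3584.

1.36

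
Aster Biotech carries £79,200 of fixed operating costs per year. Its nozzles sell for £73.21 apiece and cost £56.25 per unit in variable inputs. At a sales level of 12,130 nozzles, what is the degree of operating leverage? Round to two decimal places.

Contribution at this volume is 12,130 × £16.96 = £205,724.80.
Subtracting fixed costs: EBIT = £205,724.80 − £79,200 = £126,524.80.
DOL = contribution ÷ EBIT = £205,724.80 ÷ £126,524.80 = 1.6260.

1.63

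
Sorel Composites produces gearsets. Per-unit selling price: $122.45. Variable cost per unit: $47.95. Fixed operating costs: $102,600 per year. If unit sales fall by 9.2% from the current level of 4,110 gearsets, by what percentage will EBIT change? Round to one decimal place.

-13.8%

Total contribution margin = 4,110 × $74.50 = $306,195.00.
EBIT = $306,195.00 − $102,600 = $203,595.00.
Degree of operating leverage = $306,195.00 / $203,595.00 = 1.5039.
Operating income changes by 1.5039 × -9.2% = -13.8%.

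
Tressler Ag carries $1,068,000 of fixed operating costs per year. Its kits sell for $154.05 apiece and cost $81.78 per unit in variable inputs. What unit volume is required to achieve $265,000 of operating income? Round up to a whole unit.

Unit CM = price − variable cost = $154.05 − $81.78 = $72.27.
Required volume = (fixed costs + target profit) ÷ CM = ($1,068,000 + $265,000) ÷ $72.27 = 18,444.72, so 18,445 kits.

18,445 kits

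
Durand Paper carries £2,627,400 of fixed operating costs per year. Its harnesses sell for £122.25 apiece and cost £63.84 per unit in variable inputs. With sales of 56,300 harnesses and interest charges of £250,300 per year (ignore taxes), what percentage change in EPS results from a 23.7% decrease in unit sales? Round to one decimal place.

-189.7%

Contribution at this volume is 56,300 × £58.41 = £3,288,483.00.
EBIT = £3,288,483.00 − £2,627,400 = £661,083.00.
Interest = £250,300.00, so EBIT − I = £410,783.00.
DCL = total CM / (EBIT − I) = £3,288,483.00 / £410,783.00 = 8.0054.
%ΔEPS = DCL × %ΔSales = 8.0054 × -23.7% = -189.7%.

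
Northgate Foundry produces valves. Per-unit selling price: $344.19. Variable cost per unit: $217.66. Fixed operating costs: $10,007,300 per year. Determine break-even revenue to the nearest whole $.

$27,222,102

Contribution margin per unit = $344.19 − $217.66 = $126.53, a CM ratio of $126.53 ÷ $344.19 = 0.3676.
Break-even revenue = fixed costs × price ÷ CM = $10,007,300 × $344.19 ÷ $126.53 = $27,222,102.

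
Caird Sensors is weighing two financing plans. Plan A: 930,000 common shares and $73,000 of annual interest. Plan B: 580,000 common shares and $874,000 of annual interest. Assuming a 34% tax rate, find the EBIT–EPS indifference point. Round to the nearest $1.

$2,201,371

At indifference, (EBIT − 73,000)(1 − t)/930,000 = (EBIT − 874,000)(1 − t)/580,000.
The (1 − t) factor cancels: (EBIT − 73,000) × 580,000 = (EBIT − 874,000) × 930,000.
Solving, EBIT = (874,000·930,000 − 73,000·580,000) / (930,000 − 580,000) = 770,480,000,000 / 350,000 = 2,201,371.43.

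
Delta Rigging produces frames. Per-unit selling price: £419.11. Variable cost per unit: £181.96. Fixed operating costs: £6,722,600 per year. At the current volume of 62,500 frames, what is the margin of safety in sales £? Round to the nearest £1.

£14,313,671

Unit CM = price − variable cost = £419.11 − £181.96 = £237.15. Break-even units = £6,722,600 ÷ £237.15 = 28,347.46; break-even revenue = 28,347.46 × £419.11 = £11,880,703.71.
Current sales = 62,500 × £419.11 = £26,194,375.00.
Margin of safety = £26,194,375.00 − £11,880,703.71 = £14,313,671.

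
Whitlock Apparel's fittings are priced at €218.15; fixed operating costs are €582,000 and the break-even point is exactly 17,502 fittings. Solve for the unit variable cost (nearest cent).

At break-even, FC = Q × (P − VC), so P − VC = €582,000 ÷ 17,502 = €33.2533.
Hence VC = price − CM = €218.15 − €33.2533 = €184.90.

€184.90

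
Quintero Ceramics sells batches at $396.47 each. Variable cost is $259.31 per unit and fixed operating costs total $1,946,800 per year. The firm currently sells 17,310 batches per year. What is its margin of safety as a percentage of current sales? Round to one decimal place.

Each unit contributes $396.47 − $259.31 = $137.16. Break-even units = $1,946,800 ÷ $137.16 = 14,193.64; break-even revenue = 14,193.64 × $396.47 = $5,627,353.43.
Actual sales revenue = 17,310 × $396.47 = $6,862,895.70.
Margin of safety = ($6,862,895.70 − $5,627,353.43) ÷ $6,862,895.70 = 18.0%.

18.0%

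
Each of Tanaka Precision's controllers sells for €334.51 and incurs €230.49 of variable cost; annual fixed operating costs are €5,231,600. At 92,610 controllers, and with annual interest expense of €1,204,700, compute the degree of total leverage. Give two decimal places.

3.01

At 92,610 units, contribution = 92,610 × €104.02 = €9,633,292.20.
EBIT = €9,633,292.20 − €5,231,600 = €4,401,692.20. Interest = €1,204,700.00.
DOL = €9,633,292.20 ÷ €4,401,692.20 = 2.1885; DFL = €4,401,692.20 ÷ €3,196,992.20 = 1.3768.
DCL = DOL × DFL = 2.1885 × 1.3768 = 3.0131.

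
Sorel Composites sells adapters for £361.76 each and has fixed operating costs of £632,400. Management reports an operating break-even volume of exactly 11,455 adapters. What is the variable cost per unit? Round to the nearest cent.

At break-even, FC = Q × (P − VC), so P − VC = £632,400 ÷ 11,455 = £55.2073.
Variable cost per unit = £361.76 − £55.2073 = £306.55.

£306.55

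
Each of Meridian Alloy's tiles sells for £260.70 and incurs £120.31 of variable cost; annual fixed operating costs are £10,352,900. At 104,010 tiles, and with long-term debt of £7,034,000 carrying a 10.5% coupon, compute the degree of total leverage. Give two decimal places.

4.16

Contribution at this volume is 104,010 × £140.39 = £14,601,963.90.
Operating income = contribution − fixed costs = £14,601,963.90 − £10,352,900 = £4,249,063.90. Interest = £738,570.00.
DOL = £14,601,963.90 ÷ £4,249,063.90 = 3.4365; DFL = £4,249,063.90 ÷ £3,510,493.90 = 1.2104.
DCL = DOL × DFL = 3.4365 × 1.2104 = 4.1595.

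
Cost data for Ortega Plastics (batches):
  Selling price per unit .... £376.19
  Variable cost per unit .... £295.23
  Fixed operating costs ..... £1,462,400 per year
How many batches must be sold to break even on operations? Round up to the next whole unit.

18,064 batches

Contribution margin per unit = £376.19 − £295.23 = £80.96.
Break-even volume = fixed costs ÷ CM per unit = £1,462,400 ÷ £80.96 = 18,063.24, so 18,064 batches.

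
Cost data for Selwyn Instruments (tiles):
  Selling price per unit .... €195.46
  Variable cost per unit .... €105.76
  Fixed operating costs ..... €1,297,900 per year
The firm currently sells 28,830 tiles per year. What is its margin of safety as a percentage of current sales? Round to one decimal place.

Contribution margin per unit = €195.46 − €105.76 = €89.70. Break-even units = €1,297,900 ÷ €89.70 = 14,469.34; break-even revenue = 14,469.34 × €195.46 = €2,828,177.64.
Actual sales revenue = 28,830 × €195.46 = €5,635,111.80.
Margin of safety = (€5,635,111.80 − €2,828,177.64) ÷ €5,635,111.80 = 49.8%.

49.8%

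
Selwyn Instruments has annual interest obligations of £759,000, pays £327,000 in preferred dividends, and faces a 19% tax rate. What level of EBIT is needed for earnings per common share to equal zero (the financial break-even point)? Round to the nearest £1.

Grossing the preferred dividend up to pre-tax terms: £327,000 / (1 − 0.19) = £403,703.70.
Financial break-even EBIT = interest + D_p ÷ (1 − t) = £759,000 + £403,703.70 = £1,162,703.70.

£1,162,704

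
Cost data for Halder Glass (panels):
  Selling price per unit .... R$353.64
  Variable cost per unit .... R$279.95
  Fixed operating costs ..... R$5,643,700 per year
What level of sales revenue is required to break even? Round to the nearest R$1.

R$27,084,246

Contribution margin per unit = R$353.64 − R$279.95 = R$73.69, a CM ratio of R$73.69 ÷ R$353.64 = 0.2084.
Break-even revenue = fixed costs × price ÷ CM = R$5,643,700 × R$353.64 ÷ R$73.69 = R$27,084,246.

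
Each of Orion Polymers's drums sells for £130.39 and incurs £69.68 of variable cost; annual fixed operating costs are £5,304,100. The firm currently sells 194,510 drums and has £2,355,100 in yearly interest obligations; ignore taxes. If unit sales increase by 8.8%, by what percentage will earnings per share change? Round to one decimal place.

At 194,510 units, contribution = 194,510 × £60.71 = £11,808,702.10.
EBIT = £11,808,702.10 − £5,304,100 = £6,504,602.10.
After interest of £2,355,100.00, pre-tax earnings = £4,149,502.10.
Degree of combined leverage = contribution ÷ (EBIT − I) = £11,808,702.10 ÷ £4,149,502.10 = 2.8458.
%ΔEPS = DCL × %ΔSales = 2.8458 × +8.8% = +25.0%.

+25.0%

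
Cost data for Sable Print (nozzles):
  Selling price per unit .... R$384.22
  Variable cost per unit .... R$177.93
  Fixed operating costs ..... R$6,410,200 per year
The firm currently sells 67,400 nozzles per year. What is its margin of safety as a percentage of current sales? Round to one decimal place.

53.9%

Contribution margin per unit = R$384.22 − R$177.93 = R$206.29. Break-even units = R$6,410,200 ÷ R$206.29 = 31,073.73; break-even revenue = 31,073.73 × R$384.22 = R$11,939,148.98.
Current sales = 67,400 × R$384.22 = R$25,896,428.00.
Margin of safety = (R$25,896,428.00 − R$11,939,148.98) ÷ R$25,896,428.00 = 53.9%.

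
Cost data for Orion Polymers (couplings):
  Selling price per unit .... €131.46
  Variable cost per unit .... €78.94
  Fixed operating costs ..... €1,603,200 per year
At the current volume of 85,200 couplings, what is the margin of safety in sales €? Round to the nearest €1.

€7,187,508

Unit CM = price − variable cost = €131.46 − €78.94 = €52.52. Break-even units = €1,603,200 ÷ €52.52 = 30,525.51; break-even revenue = 30,525.51 × €131.46 = €4,012,884.08.
Actual sales revenue = 85,200 × €131.46 = €11,200,392.00.
Margin of safety = €11,200,392.00 − €4,012,884.08 = €7,187,508.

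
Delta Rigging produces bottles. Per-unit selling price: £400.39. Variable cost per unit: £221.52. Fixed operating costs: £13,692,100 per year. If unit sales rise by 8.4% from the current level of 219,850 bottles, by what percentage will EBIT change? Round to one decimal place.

+12.9%

Total contribution margin = 219,850 × £178.87 = £39,324,569.50.
Subtracting fixed costs: EBIT = £39,324,569.50 − £13,692,100 = £25,632,469.50.
DOL = contribution ÷ EBIT = £39,324,569.50 ÷ £25,632,469.50 = 1.5342.
%ΔEBIT = DOL × %ΔSales = 1.5342 × +8.4% = +12.9%.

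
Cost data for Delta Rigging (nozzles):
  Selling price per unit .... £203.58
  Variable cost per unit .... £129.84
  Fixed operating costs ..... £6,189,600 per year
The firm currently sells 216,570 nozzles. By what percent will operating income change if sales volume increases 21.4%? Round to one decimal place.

+34.9%

Total contribution margin = 216,570 × £73.74 = £15,969,871.80.
Subtracting fixed costs: EBIT = £15,969,871.80 − £6,189,600 = £9,780,271.80.
So DOL = total CM / EBIT = £15,969,871.80 / £9,780,271.80 = 1.6329.
%ΔEBIT = DOL × %ΔSales = 1.6329 × +21.4% = +34.9%.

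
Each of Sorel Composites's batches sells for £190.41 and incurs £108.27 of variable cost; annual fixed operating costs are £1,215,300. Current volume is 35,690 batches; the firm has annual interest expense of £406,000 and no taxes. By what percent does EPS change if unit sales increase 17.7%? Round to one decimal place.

Total contribution margin = 35,690 × £82.14 = £2,931,576.60.
Subtracting fixed costs: EBIT = £2,931,576.60 − £1,215,300 = £1,716,276.60.
After interest of £406,000.00, pre-tax earnings = £1,310,276.60.
DCL = total CM / (EBIT − I) = £2,931,576.60 / £1,310,276.60 = 2.2374.
EPS therefore changes by 2.2374 × (+17.7%) = +39.6%.

+39.6%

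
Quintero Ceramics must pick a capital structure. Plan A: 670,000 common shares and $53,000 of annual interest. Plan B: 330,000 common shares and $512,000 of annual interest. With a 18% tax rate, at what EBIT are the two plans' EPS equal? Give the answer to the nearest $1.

At indifference, (EBIT − 53,000)(1 − t)/670,000 = (EBIT − 512,000)(1 − t)/330,000.
Cancelling (1 − t) and cross-multiplying: 330,000·(EBIT − 53,000) = 670,000·(EBIT − 512,000).
Solving, EBIT = (512,000·670,000 − 53,000·330,000) / (670,000 − 330,000) = 325,550,000,000 / 340,000 = 957,500.00.

$957,500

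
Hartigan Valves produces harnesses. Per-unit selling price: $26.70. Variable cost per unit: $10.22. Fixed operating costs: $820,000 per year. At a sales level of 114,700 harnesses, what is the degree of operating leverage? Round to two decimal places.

1.77

At 114,700 units, contribution = 114,700 × $16.48 = $1,890,256.00.
Subtracting fixed costs: EBIT = $1,890,256.00 − $820,000 = $1,070,256.00.
DOL = contribution ÷ EBIT = $1,890,256.00 ÷ $1,070,256.00 = 1.7662.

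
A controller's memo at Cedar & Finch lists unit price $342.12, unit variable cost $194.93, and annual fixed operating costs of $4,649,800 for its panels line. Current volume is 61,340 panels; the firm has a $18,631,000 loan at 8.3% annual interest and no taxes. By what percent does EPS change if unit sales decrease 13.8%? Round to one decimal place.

-44.0%

At 61,340 units, contribution = 61,340 × $147.19 = $9,028,634.60.
EBIT = $9,028,634.60 − $4,649,800 = $4,378,834.60.
Interest = $1,546,373.00, so EBIT − I = $2,832,461.60.
Degree of combined leverage = contribution ÷ (EBIT − I) = $9,028,634.60 ÷ $2,832,461.60 = 3.1876.
EPS therefore changes by 3.1876 × (-13.8%) = -44.0%.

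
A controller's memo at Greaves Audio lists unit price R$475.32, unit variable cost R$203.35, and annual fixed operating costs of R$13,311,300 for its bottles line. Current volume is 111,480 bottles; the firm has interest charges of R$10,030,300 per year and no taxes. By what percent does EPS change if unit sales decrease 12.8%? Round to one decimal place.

At 111,480 units, contribution = 111,480 × R$271.97 = R$30,319,215.60.
Operating income = contribution − fixed costs = R$30,319,215.60 − R$13,311,300 = R$17,007,915.60.
After interest of R$10,030,300.00, pre-tax earnings = R$6,977,615.60.
DCL = total CM / (EBIT − I) = R$30,319,215.60 / R$6,977,615.60 = 4.3452.
%ΔEPS = DCL × %ΔSales = 4.3452 × -12.8% = -55.6%.

-55.6%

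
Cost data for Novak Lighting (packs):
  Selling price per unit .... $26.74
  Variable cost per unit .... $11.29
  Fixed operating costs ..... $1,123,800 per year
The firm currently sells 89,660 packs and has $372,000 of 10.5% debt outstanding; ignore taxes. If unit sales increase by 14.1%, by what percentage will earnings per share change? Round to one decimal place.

At 89,660 units, contribution = 89,660 × $15.45 = $1,385,247.00.
EBIT = $1,385,247.00 − $1,123,800 = $261,447.00.
Interest = $39,060.00, so EBIT − I = $222,387.00.
Degree of combined leverage = contribution ÷ (EBIT − I) = $1,385,247.00 ÷ $222,387.00 = 6.2290.
%ΔEPS = DCL × %ΔSales = 6.2290 × +14.1% = +87.8%.

+87.8%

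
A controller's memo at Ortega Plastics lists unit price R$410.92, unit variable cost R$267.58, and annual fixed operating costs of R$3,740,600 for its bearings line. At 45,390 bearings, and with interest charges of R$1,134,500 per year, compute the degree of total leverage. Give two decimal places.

At 45,390 units, contribution = 45,390 × R$143.34 = R$6,506,202.60.
Subtracting fixed costs: EBIT = R$6,506,202.60 − R$3,740,600 = R$2,765,602.60. Interest = R$1,134,500.00, so EBIT − I = R$1,631,102.60.
DCL = contribution ÷ (EBIT − I) = R$6,506,202.60 ÷ R$1,631,102.60 = 3.9888.

3.99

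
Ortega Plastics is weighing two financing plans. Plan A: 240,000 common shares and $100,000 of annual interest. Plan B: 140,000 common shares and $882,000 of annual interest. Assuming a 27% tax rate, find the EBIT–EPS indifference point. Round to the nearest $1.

$1,976,800

At indifference, (EBIT − 100,000)(1 − t)/240,000 = (EBIT − 882,000)(1 − t)/140,000.
Cancelling (1 − t) and cross-multiplying: 140,000·(EBIT − 100,000) = 240,000·(EBIT − 882,000).
Solving, EBIT = (882,000·240,000 − 100,000·140,000) / (240,000 − 140,000) = 197,680,000,000 / 100,000 = 1,976,800.00.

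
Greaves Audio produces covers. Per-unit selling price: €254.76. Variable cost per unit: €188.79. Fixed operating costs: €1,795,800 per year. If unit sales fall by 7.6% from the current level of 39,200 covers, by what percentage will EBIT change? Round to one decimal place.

Contribution at this volume is 39,200 × €65.97 = €2,586,024.00.
EBIT = €2,586,024.00 − €1,795,800 = €790,224.00.
So DOL = total CM / EBIT = €2,586,024.00 / €790,224.00 = 3.2725.
So EBIT moves 3.2725 × (-7.6%) = -24.9%.

-24.9%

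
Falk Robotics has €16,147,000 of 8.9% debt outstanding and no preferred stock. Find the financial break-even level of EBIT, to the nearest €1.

€1,437,083

Annual interest = 8.9% × €16,147,000 = €1,437,083.00.
With no preferred dividends, EPS = 0 when EBIT exactly covers interest, so the financial break-even EBIT is €1,437,083.00.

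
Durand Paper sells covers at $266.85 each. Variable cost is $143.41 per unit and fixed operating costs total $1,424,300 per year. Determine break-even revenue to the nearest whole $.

CM per unit = $266.85 − $143.41 = $123.44; CM ratio = $123.44 / $266.85 = 0.4626.
Break-even sales = FC ÷ CM ratio = $1,424,300 × $266.85 / $123.44 = $3,079,022.

$3,079,022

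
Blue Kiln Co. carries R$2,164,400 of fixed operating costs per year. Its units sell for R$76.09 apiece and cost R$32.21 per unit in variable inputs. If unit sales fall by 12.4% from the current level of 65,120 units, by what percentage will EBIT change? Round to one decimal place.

-51.1%

Contribution at this volume is 65,120 × R$43.88 = R$2,857,465.60.
Subtracting fixed costs: EBIT = R$2,857,465.60 − R$2,164,400 = R$693,065.60.
DOL = contribution ÷ EBIT = R$2,857,465.60 ÷ R$693,065.60 = 4.1229.
So EBIT moves 4.1229 × (-12.4%) = -51.1%.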